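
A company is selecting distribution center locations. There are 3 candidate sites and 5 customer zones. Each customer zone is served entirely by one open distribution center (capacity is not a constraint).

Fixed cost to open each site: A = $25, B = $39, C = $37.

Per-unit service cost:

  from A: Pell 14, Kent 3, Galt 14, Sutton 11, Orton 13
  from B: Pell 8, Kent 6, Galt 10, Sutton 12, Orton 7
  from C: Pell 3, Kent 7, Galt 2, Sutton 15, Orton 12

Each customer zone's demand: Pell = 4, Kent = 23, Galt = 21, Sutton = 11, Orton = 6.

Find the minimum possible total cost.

Minimum total cost: 378

For any fixed open set, each customer zone goes to its cheapest open site; total = fixed + service.
{A, C}: Pell→C 3·4=12, Kent→A 3·23=69, Galt→C 2·21=42, Sutton→A 11·11=121, Orton→C 12·6=72. Service 316; fixed 62; total 378.
{A, B, C}: service 286 + fixed 101 = 387
{B, C}: service 366 + fixed 76 = 442
{A}: Pell→A 14·4=56, Kent→A 3·23=69, Galt→A 14·21=294, Sutton→A 11·11=121, Orton→A 13·6=78. Service 618; fixed 25; total 643.
(All 7 nonempty subsets were checked; A and C is lowest.)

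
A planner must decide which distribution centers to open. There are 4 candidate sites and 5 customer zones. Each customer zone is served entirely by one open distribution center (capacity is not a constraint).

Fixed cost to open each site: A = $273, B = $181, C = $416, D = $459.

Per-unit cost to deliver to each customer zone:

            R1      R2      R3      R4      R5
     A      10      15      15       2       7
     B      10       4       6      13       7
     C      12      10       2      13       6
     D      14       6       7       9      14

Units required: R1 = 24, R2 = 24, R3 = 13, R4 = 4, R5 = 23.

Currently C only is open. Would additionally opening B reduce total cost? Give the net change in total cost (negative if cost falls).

Yes — net change −11 (cost falls by 11).

Current service cost with {C}: 744.
Adding B: each customer zone re-picks its cheapest; new service cost 552, saving 192.
Extra fixed cost: 181. Net change = 181 − 192 = -11.
(Totals: 1160 → 1149.)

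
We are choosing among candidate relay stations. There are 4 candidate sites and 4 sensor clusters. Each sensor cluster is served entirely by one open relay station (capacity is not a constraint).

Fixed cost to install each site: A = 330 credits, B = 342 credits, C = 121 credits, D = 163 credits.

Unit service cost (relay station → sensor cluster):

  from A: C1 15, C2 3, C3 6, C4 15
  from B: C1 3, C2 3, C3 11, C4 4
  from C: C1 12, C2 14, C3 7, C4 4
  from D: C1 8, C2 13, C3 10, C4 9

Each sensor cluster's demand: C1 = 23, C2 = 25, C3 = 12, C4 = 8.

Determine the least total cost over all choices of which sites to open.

Minimum total cost: 650

For any fixed open set, each sensor cluster goes to its cheapest open site; total = fixed + service.
{B}: C1→B 3·23=69, C2→B 3·25=75, C3→B 11·12=132, C4→B 4·8=32. Service 308; fixed 342; total 650.
{B, C}: C1→B 3·23=69, C2→B 3·25=75, C3→C 7·12=84, C4→B 4·8=32. Service 260; fixed 463; total 723.
{B, D}: C1→B 3·23=69, C2→B 3·25=75, C3→D 10·12=120, C4→B 4·8=32. Service 296; fixed 505; total 801.
{A, B, C, D}: C1→B 3·23=69, C2→A 3·25=75, C3→A 6·12=72, C4→B 4·8=32. Service 248; fixed 956; total 1204.
No other subset beats 650.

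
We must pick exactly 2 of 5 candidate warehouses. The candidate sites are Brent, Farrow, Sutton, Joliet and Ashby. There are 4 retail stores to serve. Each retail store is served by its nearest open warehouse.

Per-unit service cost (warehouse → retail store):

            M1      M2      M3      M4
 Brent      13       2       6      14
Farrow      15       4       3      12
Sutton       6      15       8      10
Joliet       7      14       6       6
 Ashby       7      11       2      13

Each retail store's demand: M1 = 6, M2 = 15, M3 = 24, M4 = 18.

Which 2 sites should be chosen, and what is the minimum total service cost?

Choose Farrow and Joliet; total service cost 282.

With exactly 2 open, each retail store uses its cheapest among the chosen.
{Farrow, Joliet}: M1→Joliet 7·6=42, M2→Farrow 4·15=60, M3→Farrow 3·24=72, M4→Joliet 6·18=108. Service cost 282.
{Brent, Joliet}: service cost 324
{Farrow, Sutton}: service cost 348
Among all 10 size-2 choices, {Farrow, Joliet} is lowest.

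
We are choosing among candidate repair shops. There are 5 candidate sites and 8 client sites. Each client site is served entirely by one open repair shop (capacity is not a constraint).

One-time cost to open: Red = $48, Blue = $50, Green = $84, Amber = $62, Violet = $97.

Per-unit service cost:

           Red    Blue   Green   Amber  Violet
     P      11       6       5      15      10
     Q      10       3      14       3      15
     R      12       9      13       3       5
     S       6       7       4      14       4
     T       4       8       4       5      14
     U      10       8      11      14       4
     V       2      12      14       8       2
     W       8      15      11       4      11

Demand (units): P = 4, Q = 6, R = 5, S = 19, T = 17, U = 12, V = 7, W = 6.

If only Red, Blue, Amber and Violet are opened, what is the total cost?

Each client site is assigned to its cheapest site among the open ones.
{Red, Blue, Amber, Violet}: P→Blue 6·4=24, Q→Blue 3·6=18, R→Amber 3·5=15, S→Violet 4·19=76, T→Red 4·17=68, U→Violet 4·12=48, V→Red 2·7=14, W→Amber 4·6=24. Service 287; fixed 257; total 544.

Total cost: 544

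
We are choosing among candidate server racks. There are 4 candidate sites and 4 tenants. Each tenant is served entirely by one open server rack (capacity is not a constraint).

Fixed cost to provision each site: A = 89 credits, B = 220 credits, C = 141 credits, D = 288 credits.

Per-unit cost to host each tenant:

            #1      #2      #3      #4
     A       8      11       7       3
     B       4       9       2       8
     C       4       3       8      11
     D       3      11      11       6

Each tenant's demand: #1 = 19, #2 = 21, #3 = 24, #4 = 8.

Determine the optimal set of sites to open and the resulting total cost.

For any fixed open set, each tenant goes to its cheapest open site; total = fixed + service.
{C}: #1→C 4·19=76, #2→C 3·21=63, #3→C 8·24=192, #4→C 11·8=88. Service 419; fixed 141; total 560.
{A, C}: service 331 + fixed 230 = 561
{B}: service 377 + fixed 220 = 597
{A, B, C, D}: service 192 + fixed 738 = 930
No other subset beats 560.

Open C only; minimum total cost 560.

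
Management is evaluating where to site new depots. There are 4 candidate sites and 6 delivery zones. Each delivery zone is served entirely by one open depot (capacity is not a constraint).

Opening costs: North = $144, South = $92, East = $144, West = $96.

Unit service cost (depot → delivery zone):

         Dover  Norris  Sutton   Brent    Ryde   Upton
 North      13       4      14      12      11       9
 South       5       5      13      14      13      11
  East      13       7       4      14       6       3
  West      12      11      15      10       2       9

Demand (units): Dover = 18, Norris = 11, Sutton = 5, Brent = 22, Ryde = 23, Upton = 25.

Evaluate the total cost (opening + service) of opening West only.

Each delivery zone is assigned to its cheapest site among the open ones.
{West}: Dover→West 12·18=216, Norris→West 11·11=121, Sutton→West 15·5=75, Brent→West 10·22=220, Ryde→West 2·23=46, Upton→West 9·25=225. Service 903; fixed 96; total 999.

Total cost: 999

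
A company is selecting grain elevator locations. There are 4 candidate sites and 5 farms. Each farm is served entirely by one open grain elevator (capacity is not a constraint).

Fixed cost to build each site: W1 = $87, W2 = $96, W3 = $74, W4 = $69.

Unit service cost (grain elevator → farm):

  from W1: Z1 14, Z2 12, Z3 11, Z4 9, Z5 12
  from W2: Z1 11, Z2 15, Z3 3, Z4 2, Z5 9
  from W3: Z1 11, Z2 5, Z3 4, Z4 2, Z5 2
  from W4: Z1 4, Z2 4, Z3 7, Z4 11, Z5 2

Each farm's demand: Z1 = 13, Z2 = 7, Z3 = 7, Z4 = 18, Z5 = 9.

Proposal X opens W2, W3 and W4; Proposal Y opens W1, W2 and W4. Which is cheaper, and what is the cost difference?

Proposal X is cheaper by 13.

Proposal X: {W2, W3, W4}: Z1→W4 4·13=52, Z2→W4 4·7=28, Z3→W2 3·7=21, Z4→W2 2·18=36, Z5→W3 2·9=18. Service 155; fixed 239; total 394.
Proposal Y: {W1, W2, W4}: Z1→W4 4·13=52, Z2→W4 4·7=28, Z3→W2 3·7=21, Z4→W2 2·18=36, Z5→W4 2·9=18. Service 155; fixed 252; total 407.
Difference: |394 − 407| = 13.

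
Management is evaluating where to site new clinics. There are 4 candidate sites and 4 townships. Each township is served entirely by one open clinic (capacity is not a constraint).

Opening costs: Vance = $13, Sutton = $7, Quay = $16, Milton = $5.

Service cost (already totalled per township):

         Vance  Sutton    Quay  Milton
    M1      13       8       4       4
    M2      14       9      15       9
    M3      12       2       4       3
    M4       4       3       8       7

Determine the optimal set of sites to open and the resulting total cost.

For any fixed open set, each township goes to its cheapest open site; total = fixed + service.
{Milton}: M1→Milton 4, M2→Milton 9, M3→Milton 3, M4→Milton 7. Service 23; fixed 5; total 28.
{Sutton}: service 22 + fixed 7 = 29
{Sutton, Milton}: service 18 + fixed 12 = 30
{Vance, Sutton, Quay, Milton}: service 18 + fixed 41 = 59
(All 15 nonempty subsets were checked; Milton only is lowest.)

Open Milton only; minimum total cost 28.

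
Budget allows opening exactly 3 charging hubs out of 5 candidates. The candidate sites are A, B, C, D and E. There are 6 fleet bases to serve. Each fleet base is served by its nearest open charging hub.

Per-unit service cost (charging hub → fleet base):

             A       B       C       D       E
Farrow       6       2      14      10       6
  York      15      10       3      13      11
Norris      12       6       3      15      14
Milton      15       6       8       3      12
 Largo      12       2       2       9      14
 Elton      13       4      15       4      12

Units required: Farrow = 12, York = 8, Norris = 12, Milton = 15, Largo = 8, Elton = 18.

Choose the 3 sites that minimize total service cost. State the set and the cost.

With exactly 3 open, each fleet base uses its cheapest among the chosen.
{B, C, D}: Farrow→B 2·12=24, York→C 3·8=24, Norris→C 3·12=36, Milton→D 3·15=45, Largo→B 2·8=16, Elton→B 4·18=72. Service cost 217.
{A, B, C}: service cost 262
{B, C, E}: service cost 262
Among all 10 size-3 choices, {B, C, D} is lowest.

Choose B, C and D; total service cost 217.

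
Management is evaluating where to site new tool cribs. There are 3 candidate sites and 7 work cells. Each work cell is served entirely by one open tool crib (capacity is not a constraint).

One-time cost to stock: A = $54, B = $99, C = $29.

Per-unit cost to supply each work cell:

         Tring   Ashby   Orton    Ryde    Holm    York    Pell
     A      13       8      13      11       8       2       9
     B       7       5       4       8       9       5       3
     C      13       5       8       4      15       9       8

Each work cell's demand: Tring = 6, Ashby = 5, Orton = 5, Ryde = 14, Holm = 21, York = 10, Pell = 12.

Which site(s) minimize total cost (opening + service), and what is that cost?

For any fixed open set, each work cell goes to its cheapest open site; total = fixed + service.
{B, C}: Tring→B 7·6=42, Ashby→B 5·5=25, Orton→B 4·5=20, Ryde→C 4·14=56, Holm→B 9·21=189, York→B 5·10=50, Pell→B 3·12=36. Service 418; fixed 128; total 546.
{A, B, C}: service 367 + fixed 182 = 549
{A, C}: Tring→A 13·6=78, Ashby→C 5·5=25, Orton→C 8·5=40, Ryde→C 4·14=56, Holm→A 8·21=168, York→A 2·10=20, Pell→C 8·12=96. Service 483; fixed 83; total 566.
{C}: service 700 + fixed 29 = 729
(All 7 nonempty subsets were checked; B and C is lowest.)

Open B and C; minimum total cost 546.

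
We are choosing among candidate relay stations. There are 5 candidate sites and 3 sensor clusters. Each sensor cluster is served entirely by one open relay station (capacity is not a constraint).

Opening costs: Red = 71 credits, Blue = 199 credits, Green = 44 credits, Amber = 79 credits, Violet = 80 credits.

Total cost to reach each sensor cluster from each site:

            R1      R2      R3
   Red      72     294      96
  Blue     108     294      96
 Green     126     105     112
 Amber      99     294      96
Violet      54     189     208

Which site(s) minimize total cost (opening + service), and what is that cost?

Open Green only; minimum total cost 387.

For any fixed open set, each sensor cluster goes to its cheapest open site; total = fixed + service.
{Green}: R1→Green 126, R2→Green 105, R3→Green 112. Service 343; fixed 44; total 387.
{Red, Green}: service 273 + fixed 115 = 388
{Green, Violet}: service 271 + fixed 124 = 395
{Red, Blue, Green, Amber, Violet}: service 255 + fixed 473 = 728
No other subset beats 387.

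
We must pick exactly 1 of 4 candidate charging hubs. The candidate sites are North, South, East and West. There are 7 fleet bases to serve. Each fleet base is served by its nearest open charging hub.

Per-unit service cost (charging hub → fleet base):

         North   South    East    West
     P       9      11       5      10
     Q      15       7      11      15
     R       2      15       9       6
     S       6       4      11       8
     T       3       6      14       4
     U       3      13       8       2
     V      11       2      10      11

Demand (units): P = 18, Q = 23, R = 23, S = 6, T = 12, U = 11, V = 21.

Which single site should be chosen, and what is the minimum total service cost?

With exactly 1 open, each fleet base uses its cheapest among the chosen.
{North}: P→North 9·18=162, Q→North 15·23=345, R→North 2·23=46, S→North 6·6=36, T→North 3·12=36, U→North 3·11=33, V→North 11·21=231. Service cost 889.
{South}: service cost 985
{West}: service cost 1012
Among all 4 size-1 choices, {North} is lowest.

Choose North only; total service cost 889.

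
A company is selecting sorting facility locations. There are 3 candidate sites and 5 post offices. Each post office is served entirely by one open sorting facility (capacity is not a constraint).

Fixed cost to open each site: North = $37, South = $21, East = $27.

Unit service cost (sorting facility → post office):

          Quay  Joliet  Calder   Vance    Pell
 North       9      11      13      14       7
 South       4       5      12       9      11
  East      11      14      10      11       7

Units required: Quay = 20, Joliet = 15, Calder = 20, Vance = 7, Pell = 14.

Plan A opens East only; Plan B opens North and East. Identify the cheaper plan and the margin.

Plan B is cheaper by 48.

Plan A: {East}: Quay→East 11·20=220, Joliet→East 14·15=210, Calder→East 10·20=200, Vance→East 11·7=77, Pell→East 7·14=98. Service 805; fixed 27; total 832.
Plan B: {North, East}: Quay→North 9·20=180, Joliet→North 11·15=165, Calder→East 10·20=200, Vance→East 11·7=77, Pell→North 7·14=98. Service 720; fixed 64; total 784.
Difference: |832 − 784| = 48.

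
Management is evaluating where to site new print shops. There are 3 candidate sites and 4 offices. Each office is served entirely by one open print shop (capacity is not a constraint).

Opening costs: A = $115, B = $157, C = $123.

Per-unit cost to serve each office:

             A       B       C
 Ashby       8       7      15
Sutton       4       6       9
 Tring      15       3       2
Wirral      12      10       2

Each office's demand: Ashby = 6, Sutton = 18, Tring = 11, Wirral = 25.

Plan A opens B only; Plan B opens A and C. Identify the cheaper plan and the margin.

Plan A: {B}: Ashby→B 7·6=42, Sutton→B 6·18=108, Tring→B 3·11=33, Wirral→B 10·25=250. Service 433; fixed 157; total 590.
Plan B: {A, C}: Ashby→A 8·6=48, Sutton→A 4·18=72, Tring→C 2·11=22, Wirral→C 2·25=50. Service 192; fixed 238; total 430.
Difference: |590 − 430| = 160.

Plan B is cheaper by 160.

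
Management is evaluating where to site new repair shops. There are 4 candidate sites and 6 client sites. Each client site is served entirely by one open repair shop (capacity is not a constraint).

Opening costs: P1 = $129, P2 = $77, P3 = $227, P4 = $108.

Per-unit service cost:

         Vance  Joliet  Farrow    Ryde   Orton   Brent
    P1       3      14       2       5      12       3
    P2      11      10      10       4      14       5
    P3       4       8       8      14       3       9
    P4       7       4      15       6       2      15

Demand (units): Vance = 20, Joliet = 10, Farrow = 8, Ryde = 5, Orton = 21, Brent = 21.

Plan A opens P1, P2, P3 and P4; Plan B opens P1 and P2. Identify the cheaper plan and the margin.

Plan A: {P1, P2, P3, P4}: Vance→P1 3·20=60, Joliet→P4 4·10=40, Farrow→P1 2·8=16, Ryde→P2 4·5=20, Orton→P4 2·21=42, Brent→P1 3·21=63. Service 241; fixed 541; total 782.
Plan B: {P1, P2}: Vance→P1 3·20=60, Joliet→P2 10·10=100, Farrow→P1 2·8=16, Ryde→P2 4·5=20, Orton→P1 12·21=252, Brent→P1 3·21=63. Service 511; fixed 206; total 717.
Difference: |782 − 717| = 65.

Plan B is cheaper by 65.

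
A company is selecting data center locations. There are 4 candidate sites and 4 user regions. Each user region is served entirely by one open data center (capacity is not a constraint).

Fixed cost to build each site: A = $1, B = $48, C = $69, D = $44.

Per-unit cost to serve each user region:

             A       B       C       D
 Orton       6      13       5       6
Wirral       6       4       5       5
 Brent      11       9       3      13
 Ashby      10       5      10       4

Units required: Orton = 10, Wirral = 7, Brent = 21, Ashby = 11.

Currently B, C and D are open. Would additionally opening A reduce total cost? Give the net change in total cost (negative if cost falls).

No — net change +1 (cost rises by 1).

Current service cost with {B, C, D}: 185.
Adding A: each user region re-picks its cheapest; new service cost 185, saving 0.
Extra fixed cost: 1. Net change = 1 − 0 = 1.
(Totals: 346 → 347.)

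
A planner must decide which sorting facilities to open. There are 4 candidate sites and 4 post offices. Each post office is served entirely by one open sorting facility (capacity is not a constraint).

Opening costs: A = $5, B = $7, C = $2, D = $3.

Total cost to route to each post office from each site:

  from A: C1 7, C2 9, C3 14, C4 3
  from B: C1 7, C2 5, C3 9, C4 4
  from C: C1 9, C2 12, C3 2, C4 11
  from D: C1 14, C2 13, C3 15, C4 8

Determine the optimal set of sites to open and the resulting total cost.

Open B and C; minimum total cost 27.

For any fixed open set, each post office goes to its cheapest open site; total = fixed + service.
{B, C}: C1→B 7, C2→B 5, C3→C 2, C4→B 4. Service 18; fixed 9; total 27.
{A, C}: service 21 + fixed 7 = 28
{B, C, D}: service 18 + fixed 12 = 30
{A, B, C, D}: service 17 + fixed 17 = 34
(All 15 nonempty subsets were checked; B and C is lowest.)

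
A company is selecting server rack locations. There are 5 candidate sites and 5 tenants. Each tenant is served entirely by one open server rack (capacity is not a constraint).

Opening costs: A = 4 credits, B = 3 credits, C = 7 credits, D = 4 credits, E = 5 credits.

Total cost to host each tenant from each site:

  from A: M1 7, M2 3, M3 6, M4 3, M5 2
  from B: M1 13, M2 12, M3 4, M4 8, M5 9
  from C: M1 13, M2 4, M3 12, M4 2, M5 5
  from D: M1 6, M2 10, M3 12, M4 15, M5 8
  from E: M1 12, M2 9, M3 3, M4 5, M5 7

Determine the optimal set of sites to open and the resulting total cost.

For any fixed open set, each tenant goes to its cheapest open site; total = fixed + service.
{A}: M1→A 7, M2→A 3, M3→A 6, M4→A 3, M5→A 2. Service 21; fixed 4; total 25.
{A, B}: M1→A 7, M2→A 3, M3→B 4, M4→A 3, M5→A 2. Service 19; fixed 7; total 26.
{A, E}: service 18 + fixed 9 = 27
{A, B, C, D, E}: M1→D 6, M2→A 3, M3→E 3, M4→C 2, M5→A 2. Service 16; fixed 23; total 39.
No other subset beats 25.

Open A only; minimum total cost 25.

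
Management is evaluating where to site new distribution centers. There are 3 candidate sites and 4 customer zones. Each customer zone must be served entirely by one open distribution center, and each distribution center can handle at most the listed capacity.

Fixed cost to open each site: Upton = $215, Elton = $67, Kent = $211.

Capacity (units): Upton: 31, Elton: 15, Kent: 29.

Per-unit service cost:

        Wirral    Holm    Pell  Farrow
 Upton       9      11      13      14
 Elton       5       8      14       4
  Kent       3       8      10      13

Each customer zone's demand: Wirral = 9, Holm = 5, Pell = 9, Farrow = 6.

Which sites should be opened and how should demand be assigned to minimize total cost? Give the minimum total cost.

Open {Kent}: Wirral→Kent 3·9=27, Holm→Kent 8·5=40, Pell→Kent 10·9=90, Farrow→Kent 13·6=78.
Loads: Kent carries 29/29. Service 235; fixed 211; total 446.
Next best feasible plan costs 459.

Minimum total cost: 446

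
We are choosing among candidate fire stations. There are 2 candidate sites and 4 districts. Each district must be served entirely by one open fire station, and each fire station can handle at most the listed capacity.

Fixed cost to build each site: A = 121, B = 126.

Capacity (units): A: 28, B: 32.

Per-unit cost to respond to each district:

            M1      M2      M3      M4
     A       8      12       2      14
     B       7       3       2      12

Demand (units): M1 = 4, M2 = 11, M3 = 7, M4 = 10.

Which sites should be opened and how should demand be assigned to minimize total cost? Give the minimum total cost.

Minimum total cost: 321

Open {B}: M1→B 7·4=28, M2→B 3·11=33, M3→B 2·7=14, M4→B 12·10=120.
Loads: B carries 32/32. Service 195; fixed 126; total 321.
Next best feasible plan costs 442.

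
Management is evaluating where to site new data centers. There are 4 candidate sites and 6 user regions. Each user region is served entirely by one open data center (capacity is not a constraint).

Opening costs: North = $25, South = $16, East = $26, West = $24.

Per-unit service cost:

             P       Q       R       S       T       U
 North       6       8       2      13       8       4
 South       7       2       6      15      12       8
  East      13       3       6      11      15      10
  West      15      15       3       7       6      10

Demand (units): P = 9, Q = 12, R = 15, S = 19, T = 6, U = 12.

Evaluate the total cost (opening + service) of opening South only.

Total cost: 646

Each user region is assigned to its cheapest site among the open ones.
{South}: P→South 7·9=63, Q→South 2·12=24, R→South 6·15=90, S→South 15·19=285, T→South 12·6=72, U→South 8·12=96. Service 630; fixed 16; total 646.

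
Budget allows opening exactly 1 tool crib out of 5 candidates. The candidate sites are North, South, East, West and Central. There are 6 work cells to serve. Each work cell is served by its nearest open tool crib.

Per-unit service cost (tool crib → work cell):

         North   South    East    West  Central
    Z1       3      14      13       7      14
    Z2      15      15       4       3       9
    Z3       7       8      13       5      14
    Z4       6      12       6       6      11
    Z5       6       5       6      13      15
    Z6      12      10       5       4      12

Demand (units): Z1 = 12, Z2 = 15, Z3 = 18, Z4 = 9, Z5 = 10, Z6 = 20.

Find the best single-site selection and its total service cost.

With exactly 1 open, each work cell uses its cheapest among the chosen.
{West}: Z1→West 7·12=84, Z2→West 3·15=45, Z3→West 5·18=90, Z4→West 6·9=54, Z5→West 13·10=130, Z6→West 4·20=80. Service cost 483.
{East}: service cost 664
{North}: service cost 741
Among all 5 size-1 choices, {West} is lowest.

Choose West only; total service cost 483.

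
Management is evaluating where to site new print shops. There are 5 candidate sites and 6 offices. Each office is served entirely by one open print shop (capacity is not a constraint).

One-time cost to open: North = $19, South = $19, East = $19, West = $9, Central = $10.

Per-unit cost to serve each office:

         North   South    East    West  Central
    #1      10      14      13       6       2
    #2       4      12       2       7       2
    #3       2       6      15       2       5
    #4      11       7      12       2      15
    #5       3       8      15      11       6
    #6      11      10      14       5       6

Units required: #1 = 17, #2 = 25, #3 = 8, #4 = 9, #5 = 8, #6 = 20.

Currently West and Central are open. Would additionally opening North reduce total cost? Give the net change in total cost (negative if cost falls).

Current service cost with {West, Central}: 266.
Adding North: each office re-picks its cheapest; new service cost 242, saving 24.
Extra fixed cost: 19. Net change = 19 − 24 = -5.
(Totals: 285 → 280.)

Yes — net change −5 (cost falls by 5).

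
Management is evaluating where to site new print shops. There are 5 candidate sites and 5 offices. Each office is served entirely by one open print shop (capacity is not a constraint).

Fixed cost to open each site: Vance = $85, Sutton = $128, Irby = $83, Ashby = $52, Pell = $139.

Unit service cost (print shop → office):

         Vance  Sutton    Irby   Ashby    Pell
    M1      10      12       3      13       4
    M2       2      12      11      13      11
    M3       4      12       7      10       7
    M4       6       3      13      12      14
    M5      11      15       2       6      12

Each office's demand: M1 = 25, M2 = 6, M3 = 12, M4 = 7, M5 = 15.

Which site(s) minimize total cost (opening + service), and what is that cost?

For any fixed open set, each office goes to its cheapest open site; total = fixed + service.
{Vance, Irby}: M1→Irby 3·25=75, M2→Vance 2·6=12, M3→Vance 4·12=48, M4→Vance 6·7=42, M5→Irby 2·15=30. Service 207; fixed 168; total 375.
{Vance, Irby, Ashby}: M1→Irby 3·25=75, M2→Vance 2·6=12, M3→Vance 4·12=48, M4→Vance 6·7=42, M5→Irby 2·15=30. Service 207; fixed 220; total 427.
{Irby}: service 346 + fixed 83 = 429
{Vance, Sutton, Irby, Ashby, Pell}: M1→Irby 3·25=75, M2→Vance 2·6=12, M3→Vance 4·12=48, M4→Sutton 3·7=21, M5→Irby 2·15=30. Service 186; fixed 487; total 673.
No other subset beats 375.

Open Vance and Irby; minimum total cost 375.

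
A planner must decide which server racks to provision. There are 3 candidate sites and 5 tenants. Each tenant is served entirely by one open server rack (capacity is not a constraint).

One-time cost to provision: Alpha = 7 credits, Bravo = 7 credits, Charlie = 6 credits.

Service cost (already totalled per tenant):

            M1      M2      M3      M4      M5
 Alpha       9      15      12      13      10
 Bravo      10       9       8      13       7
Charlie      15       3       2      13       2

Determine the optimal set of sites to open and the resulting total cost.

For any fixed open set, each tenant goes to its cheapest open site; total = fixed + service.
{Charlie}: M1→Charlie 15, M2→Charlie 3, M3→Charlie 2, M4→Charlie 13, M5→Charlie 2. Service 35; fixed 6; total 41.
{Alpha, Charlie}: service 29 + fixed 13 = 42
{Bravo, Charlie}: service 30 + fixed 13 = 43
{Alpha, Bravo, Charlie}: service 29 + fixed 20 = 49
(All 7 nonempty subsets were checked; Charlie only is lowest.)

Open Charlie only; minimum total cost 41.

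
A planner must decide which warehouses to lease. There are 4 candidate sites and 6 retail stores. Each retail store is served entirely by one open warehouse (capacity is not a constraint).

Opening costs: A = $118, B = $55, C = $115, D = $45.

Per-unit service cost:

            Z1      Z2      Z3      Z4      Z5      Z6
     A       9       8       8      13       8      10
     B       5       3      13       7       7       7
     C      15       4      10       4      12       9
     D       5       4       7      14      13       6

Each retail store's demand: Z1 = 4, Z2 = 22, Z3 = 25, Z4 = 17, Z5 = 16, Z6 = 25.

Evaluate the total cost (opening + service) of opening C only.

Each retail store is assigned to its cheapest site among the open ones.
{C}: Z1→C 15·4=60, Z2→C 4·22=88, Z3→C 10·25=250, Z4→C 4·17=68, Z5→C 12·16=192, Z6→C 9·25=225. Service 883; fixed 115; total 998.

Total cost: 998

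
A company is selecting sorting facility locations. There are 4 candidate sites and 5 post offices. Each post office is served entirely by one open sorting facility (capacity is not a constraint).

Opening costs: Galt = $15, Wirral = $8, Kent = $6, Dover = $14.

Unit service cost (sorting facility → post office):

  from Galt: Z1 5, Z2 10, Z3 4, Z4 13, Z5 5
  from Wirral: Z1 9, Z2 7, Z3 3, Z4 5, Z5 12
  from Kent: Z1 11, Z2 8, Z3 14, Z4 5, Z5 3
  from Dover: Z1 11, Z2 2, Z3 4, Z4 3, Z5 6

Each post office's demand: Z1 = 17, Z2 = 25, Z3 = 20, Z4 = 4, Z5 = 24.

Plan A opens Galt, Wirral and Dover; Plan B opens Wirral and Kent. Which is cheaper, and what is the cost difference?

Plan A: {Galt, Wirral, Dover}: Z1→Galt 5·17=85, Z2→Dover 2·25=50, Z3→Wirral 3·20=60, Z4→Dover 3·4=12, Z5→Galt 5·24=120. Service 327; fixed 37; total 364.
Plan B: {Wirral, Kent}: Z1→Wirral 9·17=153, Z2→Wirral 7·25=175, Z3→Wirral 3·20=60, Z4→Wirral 5·4=20, Z5→Kent 3·24=72. Service 480; fixed 14; total 494.
Difference: |364 − 494| = 130.

Plan A is cheaper by 130.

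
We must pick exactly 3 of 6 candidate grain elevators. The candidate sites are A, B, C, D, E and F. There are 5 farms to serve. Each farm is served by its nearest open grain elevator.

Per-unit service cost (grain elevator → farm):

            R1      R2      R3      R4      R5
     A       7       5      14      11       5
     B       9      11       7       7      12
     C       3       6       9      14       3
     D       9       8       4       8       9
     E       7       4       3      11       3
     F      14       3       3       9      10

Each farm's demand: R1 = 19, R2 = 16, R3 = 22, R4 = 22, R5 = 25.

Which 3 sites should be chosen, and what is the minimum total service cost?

Choose B, C and F; total service cost 400.

With exactly 3 open, each farm uses its cheapest among the chosen.
{B, C, F}: R1→C 3·19=57, R2→F 3·16=48, R3→F 3·22=66, R4→B 7·22=154, R5→C 3·25=75. Service cost 400.
{B, C, E}: service cost 416
{C, D, F}: service cost 422
Among all 20 size-3 choices, {B, C, F} is lowest.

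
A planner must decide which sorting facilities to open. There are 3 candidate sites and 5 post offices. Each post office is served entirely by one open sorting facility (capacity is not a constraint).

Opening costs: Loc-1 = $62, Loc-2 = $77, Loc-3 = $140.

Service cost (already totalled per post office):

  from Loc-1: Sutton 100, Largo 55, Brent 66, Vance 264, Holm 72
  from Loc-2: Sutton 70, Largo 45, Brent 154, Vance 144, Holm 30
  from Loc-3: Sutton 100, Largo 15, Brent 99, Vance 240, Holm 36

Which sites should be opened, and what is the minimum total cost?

Open Loc-1 and Loc-2; minimum total cost 494.

For any fixed open set, each post office goes to its cheapest open site; total = fixed + service.
{Loc-1, Loc-2}: Sutton→Loc-2 70, Largo→Loc-2 45, Brent→Loc-1 66, Vance→Loc-2 144, Holm→Loc-2 30. Service 355; fixed 139; total 494.
{Loc-2}: Sutton→Loc-2 70, Largo→Loc-2 45, Brent→Loc-2 154, Vance→Loc-2 144, Holm→Loc-2 30. Service 443; fixed 77; total 520.
{Loc-2, Loc-3}: Sutton→Loc-2 70, Largo→Loc-3 15, Brent→Loc-3 99, Vance→Loc-2 144, Holm→Loc-2 30. Service 358; fixed 217; total 575.
{Loc-1, Loc-2, Loc-3}: service 325 + fixed 279 = 604
No other subset beats 494.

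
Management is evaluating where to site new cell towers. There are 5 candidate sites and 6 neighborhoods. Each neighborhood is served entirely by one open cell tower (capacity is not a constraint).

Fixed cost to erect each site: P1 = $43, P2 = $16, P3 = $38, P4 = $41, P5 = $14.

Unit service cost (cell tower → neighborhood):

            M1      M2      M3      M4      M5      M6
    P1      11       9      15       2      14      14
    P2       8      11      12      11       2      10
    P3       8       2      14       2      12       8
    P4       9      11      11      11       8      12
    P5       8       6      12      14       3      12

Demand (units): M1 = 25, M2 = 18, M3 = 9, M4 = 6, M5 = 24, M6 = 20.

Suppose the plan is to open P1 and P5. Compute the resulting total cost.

Total cost: 797

Each neighborhood is assigned to its cheapest site among the open ones.
{P1, P5}: M1→P5 8·25=200, M2→P5 6·18=108, M3→P5 12·9=108, M4→P1 2·6=12, M5→P5 3·24=72, M6→P5 12·20=240. Service 740; fixed 57; total 797.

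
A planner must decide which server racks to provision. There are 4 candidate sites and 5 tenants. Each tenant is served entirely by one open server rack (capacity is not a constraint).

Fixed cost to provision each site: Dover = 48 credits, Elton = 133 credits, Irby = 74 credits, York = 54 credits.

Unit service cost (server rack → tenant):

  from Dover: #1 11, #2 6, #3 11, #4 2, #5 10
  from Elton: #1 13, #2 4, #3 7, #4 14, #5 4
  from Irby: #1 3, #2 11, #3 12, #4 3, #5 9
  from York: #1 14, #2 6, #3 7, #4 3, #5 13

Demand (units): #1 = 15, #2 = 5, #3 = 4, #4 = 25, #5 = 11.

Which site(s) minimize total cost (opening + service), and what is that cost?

For any fixed open set, each tenant goes to its cheapest open site; total = fixed + service.
{Dover, Irby}: #1→Irby 3·15=45, #2→Dover 6·5=30, #3→Dover 11·4=44, #4→Dover 2·25=50, #5→Irby 9·11=99. Service 268; fixed 122; total 390.
{Irby}: #1→Irby 3·15=45, #2→Irby 11·5=55, #3→Irby 12·4=48, #4→Irby 3·25=75, #5→Irby 9·11=99. Service 322; fixed 74; total 396.
{Irby, York}: service 277 + fixed 128 = 405
{Dover, Elton, Irby, York}: #1→Irby 3·15=45, #2→Elton 4·5=20, #3→Elton 7·4=28, #4→Dover 2·25=50, #5→Elton 4·11=44. Service 187; fixed 309; total 496.
(All 15 nonempty subsets were checked; Dover and Irby is lowest.)

Open Dover and Irby; minimum total cost 390.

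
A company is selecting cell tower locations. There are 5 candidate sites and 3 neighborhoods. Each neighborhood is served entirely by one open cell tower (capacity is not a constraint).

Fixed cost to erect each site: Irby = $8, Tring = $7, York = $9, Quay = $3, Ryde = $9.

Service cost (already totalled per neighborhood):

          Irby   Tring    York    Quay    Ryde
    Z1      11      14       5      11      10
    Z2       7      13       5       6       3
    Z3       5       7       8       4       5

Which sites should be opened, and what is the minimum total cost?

Open Quay only; minimum total cost 24.

For any fixed open set, each neighborhood goes to its cheapest open site; total = fixed + service.
{Quay}: Z1→Quay 11, Z2→Quay 6, Z3→Quay 4. Service 21; fixed 3; total 24.
{York, Quay}: service 14 + fixed 12 = 26
{York}: service 18 + fixed 9 = 27
{Irby, Tring, York, Quay, Ryde}: Z1→York 5, Z2→Ryde 3, Z3→Quay 4. Service 12; fixed 36; total 48.
No other subset beats 24.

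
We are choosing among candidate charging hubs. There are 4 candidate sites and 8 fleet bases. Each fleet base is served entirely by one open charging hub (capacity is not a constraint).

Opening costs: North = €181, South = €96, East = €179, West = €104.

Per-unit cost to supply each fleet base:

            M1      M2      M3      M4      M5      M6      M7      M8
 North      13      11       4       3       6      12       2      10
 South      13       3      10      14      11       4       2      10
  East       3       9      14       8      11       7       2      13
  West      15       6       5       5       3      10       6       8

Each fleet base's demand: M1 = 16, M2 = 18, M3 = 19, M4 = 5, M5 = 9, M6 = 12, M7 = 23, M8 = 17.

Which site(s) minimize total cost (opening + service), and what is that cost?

For any fixed open set, each fleet base goes to its cheapest open site; total = fixed + service.
{South, West}: M1→South 13·16=208, M2→South 3·18=54, M3→West 5·19=95, M4→West 5·5=25, M5→West 3·9=27, M6→South 4·12=48, M7→South 2·23=46, M8→West 8·17=136. Service 639; fixed 200; total 839.
{East, West}: M1→East 3·16=48, M2→West 6·18=108, M3→West 5·19=95, M4→West 5·5=25, M5→West 3·9=27, M6→East 7·12=84, M7→East 2·23=46, M8→West 8·17=136. Service 569; fixed 283; total 852.
{South, East, West}: service 479 + fixed 379 = 858
{North, South, East, West}: service 450 + fixed 560 = 1010
No other subset beats 839.

Open South and West; minimum total cost 839.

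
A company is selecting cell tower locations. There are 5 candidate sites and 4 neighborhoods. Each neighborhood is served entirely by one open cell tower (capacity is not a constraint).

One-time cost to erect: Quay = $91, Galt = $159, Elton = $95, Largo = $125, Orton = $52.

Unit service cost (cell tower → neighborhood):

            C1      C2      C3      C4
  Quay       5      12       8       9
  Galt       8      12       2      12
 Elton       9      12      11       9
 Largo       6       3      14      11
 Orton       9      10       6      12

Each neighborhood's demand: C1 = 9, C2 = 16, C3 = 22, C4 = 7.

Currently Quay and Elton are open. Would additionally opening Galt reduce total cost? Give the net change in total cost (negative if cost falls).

No — net change +27 (cost rises by 27).

Current service cost with {Quay, Elton}: 476.
Adding Galt: each neighborhood re-picks its cheapest; new service cost 344, saving 132.
Extra fixed cost: 159. Net change = 159 − 132 = 27.
(Totals: 662 → 689.)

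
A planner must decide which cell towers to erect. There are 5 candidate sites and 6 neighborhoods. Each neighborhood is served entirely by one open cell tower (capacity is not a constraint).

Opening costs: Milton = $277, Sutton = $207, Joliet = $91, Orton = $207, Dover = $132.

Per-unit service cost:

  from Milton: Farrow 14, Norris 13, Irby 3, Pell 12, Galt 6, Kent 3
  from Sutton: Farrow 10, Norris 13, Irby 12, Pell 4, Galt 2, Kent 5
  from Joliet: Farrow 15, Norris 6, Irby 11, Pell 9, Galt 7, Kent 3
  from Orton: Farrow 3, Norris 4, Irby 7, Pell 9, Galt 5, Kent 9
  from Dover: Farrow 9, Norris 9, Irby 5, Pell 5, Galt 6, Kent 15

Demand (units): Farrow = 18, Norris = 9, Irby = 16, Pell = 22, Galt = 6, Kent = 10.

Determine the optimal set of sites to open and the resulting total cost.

For any fixed open set, each neighborhood goes to its cheapest open site; total = fixed + service.
{Joliet, Dover}: Farrow→Dover 9·18=162, Norris→Joliet 6·9=54, Irby→Dover 5·16=80, Pell→Dover 5·22=110, Galt→Dover 6·6=36, Kent→Joliet 3·10=30. Service 472; fixed 223; total 695.
{Orton}: service 520 + fixed 207 = 727
{Orton, Dover}: service 400 + fixed 339 = 739
{Milton, Sutton, Joliet, Orton, Dover}: Farrow→Orton 3·18=54, Norris→Orton 4·9=36, Irby→Milton 3·16=48, Pell→Sutton 4·22=88, Galt→Sutton 2·6=12, Kent→Milton 3·10=30. Service 268; fixed 914; total 1182.
No other subset beats 695.

Open Joliet and Dover; minimum total cost 695.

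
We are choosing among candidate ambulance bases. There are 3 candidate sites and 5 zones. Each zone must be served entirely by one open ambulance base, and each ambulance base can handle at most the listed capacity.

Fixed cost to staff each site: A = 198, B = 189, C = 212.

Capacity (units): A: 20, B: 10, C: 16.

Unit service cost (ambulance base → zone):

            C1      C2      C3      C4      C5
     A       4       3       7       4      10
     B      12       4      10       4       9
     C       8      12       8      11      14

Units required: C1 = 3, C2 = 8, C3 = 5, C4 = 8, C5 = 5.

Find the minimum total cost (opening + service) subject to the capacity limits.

Open {A, B}: C1→A 4·3=12, C2→A 3·8=24, C3→B 10·5=50, C4→A 4·8=32, C5→B 9·5=45.
Loads: A carries 19/20, B carries 10/10. Service 163; fixed 387; total 550.
Next best feasible plan costs 588.

Minimum total cost: 550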